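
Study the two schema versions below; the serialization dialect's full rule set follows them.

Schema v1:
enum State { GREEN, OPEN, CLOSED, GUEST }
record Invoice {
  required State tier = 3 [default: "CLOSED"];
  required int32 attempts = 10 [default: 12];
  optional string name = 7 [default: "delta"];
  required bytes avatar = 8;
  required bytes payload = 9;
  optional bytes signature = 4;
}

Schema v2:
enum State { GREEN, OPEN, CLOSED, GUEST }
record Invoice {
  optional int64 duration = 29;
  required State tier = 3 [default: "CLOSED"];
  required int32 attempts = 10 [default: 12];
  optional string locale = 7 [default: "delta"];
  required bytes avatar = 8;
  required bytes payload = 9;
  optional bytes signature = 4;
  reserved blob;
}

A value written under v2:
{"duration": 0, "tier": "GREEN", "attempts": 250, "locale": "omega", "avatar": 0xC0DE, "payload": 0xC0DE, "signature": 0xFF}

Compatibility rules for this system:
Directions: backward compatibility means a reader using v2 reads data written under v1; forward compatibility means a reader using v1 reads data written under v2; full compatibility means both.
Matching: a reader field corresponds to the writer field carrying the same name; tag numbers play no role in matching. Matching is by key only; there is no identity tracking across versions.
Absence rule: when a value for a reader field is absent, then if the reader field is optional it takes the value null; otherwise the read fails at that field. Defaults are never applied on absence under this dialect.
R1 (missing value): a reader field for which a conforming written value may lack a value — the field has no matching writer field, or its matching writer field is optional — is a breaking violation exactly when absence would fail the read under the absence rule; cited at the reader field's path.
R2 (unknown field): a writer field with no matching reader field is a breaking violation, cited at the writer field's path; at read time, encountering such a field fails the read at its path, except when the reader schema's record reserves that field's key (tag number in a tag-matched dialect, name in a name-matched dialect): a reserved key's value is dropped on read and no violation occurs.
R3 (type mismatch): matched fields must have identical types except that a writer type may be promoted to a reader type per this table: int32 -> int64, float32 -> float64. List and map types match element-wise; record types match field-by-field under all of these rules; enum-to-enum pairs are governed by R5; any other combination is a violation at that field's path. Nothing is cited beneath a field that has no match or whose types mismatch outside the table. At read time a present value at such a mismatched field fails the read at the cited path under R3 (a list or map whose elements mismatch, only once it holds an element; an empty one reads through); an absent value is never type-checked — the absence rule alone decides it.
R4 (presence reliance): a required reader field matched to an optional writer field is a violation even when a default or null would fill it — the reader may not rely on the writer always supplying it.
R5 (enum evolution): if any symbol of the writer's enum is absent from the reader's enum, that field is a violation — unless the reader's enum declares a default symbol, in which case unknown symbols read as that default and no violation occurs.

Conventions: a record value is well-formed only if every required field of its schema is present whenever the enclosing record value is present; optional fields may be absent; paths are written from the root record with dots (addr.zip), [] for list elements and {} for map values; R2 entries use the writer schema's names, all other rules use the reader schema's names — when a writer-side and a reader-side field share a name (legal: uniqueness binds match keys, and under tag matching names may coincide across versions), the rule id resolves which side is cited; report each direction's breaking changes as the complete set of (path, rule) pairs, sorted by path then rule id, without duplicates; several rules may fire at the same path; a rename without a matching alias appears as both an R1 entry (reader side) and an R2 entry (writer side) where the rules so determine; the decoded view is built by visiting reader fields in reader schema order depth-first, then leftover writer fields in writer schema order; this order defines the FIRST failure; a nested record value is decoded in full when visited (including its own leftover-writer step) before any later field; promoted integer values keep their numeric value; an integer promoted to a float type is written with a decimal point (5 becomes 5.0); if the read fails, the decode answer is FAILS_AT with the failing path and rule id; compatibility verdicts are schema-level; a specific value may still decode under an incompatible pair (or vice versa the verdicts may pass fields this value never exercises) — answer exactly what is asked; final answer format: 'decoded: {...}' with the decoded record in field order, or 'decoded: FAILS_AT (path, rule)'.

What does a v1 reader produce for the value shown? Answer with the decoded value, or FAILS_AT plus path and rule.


each type pair in Invoice: writer, then reader
decode (reader v1):
  tier := "GREEN"
  attempts := 250
  name := null (missing; optional => null)
  avatar := 0xC0DE
  payload := 0xC0DE
  signature := 0xFF
  read fails at duration under R2 (unknown field)
  => FAILS_AT (duration, R2)
remaining Invoice differences; none change what is asked:
  renamed field name to locale in record Invoice -> changes Invoice's schema-level verdicts only — the decode of this value is the same

decoded: FAILS_AT (duration, R2)


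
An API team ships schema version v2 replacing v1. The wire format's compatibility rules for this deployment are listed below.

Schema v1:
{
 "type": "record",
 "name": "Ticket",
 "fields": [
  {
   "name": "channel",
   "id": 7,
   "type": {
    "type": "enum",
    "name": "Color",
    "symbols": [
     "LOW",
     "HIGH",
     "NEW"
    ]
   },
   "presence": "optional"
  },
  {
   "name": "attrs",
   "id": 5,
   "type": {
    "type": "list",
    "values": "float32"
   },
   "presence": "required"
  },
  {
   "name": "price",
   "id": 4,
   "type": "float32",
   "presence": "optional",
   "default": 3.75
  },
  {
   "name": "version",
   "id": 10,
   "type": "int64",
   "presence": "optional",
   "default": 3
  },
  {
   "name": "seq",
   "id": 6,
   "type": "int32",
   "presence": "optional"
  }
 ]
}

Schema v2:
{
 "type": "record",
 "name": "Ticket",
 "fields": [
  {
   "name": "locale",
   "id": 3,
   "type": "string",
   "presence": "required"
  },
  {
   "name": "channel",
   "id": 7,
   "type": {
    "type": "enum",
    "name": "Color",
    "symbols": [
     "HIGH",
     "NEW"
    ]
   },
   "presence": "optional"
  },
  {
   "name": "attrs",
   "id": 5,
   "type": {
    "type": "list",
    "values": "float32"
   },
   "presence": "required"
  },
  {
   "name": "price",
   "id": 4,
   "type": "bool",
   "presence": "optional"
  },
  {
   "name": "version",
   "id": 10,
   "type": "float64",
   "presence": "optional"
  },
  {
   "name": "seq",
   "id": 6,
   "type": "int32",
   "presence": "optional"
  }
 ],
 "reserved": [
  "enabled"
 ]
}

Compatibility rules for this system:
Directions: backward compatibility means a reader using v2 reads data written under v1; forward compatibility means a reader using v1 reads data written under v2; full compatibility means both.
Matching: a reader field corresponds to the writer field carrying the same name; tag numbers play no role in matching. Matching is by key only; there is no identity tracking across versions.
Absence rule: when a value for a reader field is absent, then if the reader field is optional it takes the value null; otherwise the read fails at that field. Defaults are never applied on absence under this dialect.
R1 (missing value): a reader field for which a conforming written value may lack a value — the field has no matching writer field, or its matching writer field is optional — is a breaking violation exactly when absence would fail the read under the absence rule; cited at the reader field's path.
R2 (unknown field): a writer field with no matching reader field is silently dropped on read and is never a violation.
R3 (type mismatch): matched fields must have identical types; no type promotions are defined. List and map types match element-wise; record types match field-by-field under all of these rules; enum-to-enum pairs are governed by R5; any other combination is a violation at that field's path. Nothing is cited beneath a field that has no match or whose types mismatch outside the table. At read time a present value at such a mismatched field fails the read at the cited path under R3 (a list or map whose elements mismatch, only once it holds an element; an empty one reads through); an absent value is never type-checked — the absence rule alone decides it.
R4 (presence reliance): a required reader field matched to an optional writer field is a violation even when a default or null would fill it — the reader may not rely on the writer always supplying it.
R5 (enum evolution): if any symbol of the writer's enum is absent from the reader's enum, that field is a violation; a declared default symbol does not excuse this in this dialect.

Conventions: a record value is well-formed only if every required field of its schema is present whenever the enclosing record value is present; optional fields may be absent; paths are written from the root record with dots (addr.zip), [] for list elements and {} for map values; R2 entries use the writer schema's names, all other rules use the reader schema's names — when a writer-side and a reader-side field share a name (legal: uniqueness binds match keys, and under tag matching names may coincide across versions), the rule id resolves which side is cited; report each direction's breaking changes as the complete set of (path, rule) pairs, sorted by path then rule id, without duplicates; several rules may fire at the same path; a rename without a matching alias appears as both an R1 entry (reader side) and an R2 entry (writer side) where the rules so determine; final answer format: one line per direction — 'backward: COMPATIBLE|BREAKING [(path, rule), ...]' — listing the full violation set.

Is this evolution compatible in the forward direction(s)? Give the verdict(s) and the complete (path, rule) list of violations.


forward: BREAKING [(price, R3), (version, R3)]

arrows below run writer -> reader for Ticket
forward pass over Ticket, reader schema v1, writer schema v2:
  channel: paired with writer channel (Color -> Color; writer optional)
  attrs: paired with writer attrs (list<float32> -> list<float32>; writer required)
  price: paired with writer price (bool -> float32; writer optional)
  version: paired with writer version (float64 -> int64; writer optional)
  seq: paired with writer seq (int32 -> int32; writer optional)
  writer field locale has no reader counterpart
  breaking: (price, R3)
  breaking: (version, R3)
  => forward verdict for Ticket: BREAKING, 2 violation(s)
diffs on Ticket not affecting the asked answer:
  added field locale to record Ticket: required string, tag 3 (in v2 it sits immediately before channel) -> fires only in the backward direction of Ticket, which is not asked here
  enum Color (field channel in record Ticket): symbol LOW removed -> fires only in the backward direction of Ticket, which is not asked here


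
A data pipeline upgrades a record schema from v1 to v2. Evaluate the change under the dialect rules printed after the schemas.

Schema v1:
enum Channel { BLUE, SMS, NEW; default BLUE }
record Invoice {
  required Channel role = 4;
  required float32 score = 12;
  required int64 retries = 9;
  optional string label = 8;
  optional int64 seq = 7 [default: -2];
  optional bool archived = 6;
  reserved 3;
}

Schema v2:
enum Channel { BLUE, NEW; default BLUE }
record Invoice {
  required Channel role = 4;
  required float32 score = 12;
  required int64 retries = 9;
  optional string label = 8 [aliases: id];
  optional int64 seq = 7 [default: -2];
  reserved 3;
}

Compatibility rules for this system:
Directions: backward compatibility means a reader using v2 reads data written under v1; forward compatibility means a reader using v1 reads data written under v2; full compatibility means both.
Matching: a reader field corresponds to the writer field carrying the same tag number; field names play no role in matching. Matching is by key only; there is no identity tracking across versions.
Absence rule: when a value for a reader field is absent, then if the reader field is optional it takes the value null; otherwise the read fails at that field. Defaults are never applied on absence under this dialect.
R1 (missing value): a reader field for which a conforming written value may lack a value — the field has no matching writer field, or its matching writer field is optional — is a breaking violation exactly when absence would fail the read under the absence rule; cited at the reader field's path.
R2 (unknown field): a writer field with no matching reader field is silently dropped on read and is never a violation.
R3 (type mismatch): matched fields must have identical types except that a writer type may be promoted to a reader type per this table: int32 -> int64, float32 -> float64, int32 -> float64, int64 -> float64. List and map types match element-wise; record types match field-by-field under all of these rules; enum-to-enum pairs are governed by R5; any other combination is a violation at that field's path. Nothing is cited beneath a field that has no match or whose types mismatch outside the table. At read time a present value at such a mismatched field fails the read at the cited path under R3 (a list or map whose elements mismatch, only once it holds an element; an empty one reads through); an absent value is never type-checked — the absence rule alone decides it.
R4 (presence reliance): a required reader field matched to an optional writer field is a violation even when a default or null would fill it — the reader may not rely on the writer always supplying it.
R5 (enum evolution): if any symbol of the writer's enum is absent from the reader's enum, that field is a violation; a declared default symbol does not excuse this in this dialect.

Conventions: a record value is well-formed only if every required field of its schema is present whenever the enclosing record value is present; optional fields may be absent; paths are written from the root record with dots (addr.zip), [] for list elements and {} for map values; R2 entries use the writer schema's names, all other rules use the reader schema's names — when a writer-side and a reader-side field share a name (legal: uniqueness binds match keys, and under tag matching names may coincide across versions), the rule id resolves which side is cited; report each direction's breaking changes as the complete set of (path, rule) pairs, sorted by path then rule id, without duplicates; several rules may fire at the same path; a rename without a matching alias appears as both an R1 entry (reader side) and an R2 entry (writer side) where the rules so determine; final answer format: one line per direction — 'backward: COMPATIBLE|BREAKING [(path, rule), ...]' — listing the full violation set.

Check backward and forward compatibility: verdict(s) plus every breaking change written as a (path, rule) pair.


each type pair in Invoice: writer, then reader
backward on Invoice — v2 reading data written by v1:
  role: paired with writer role (Channel -> Channel; writer required)
  score: paired with writer score (float32 -> float32; writer required)
  retries: paired with writer retries (int64 -> int64; writer required)
  label: paired with writer label (string -> string; writer optional)
  seq: paired with writer seq (int64 -> int64; writer optional)
  writer archived: unknown to reader
  breaking: (role, R5)
  => backward verdict for Invoice: BREAKING, 1 violation(s)
forward on Invoice — v1 reading data written by v2:
  role: paired with writer role (Channel -> Channel; writer required)
  score: paired with writer score (float32 -> float32; writer required)
  retries: paired with writer retries (int64 -> int64; writer required)
  label: paired with writer label (string -> string; writer optional)
  seq: paired with writer seq (int64 -> int64; writer optional)
  no writer field matches reader archived
  => no violations; forward on Invoice: COMPATIBLE

backward: BREAKING [(role, R5)]; forward: COMPATIBLE []


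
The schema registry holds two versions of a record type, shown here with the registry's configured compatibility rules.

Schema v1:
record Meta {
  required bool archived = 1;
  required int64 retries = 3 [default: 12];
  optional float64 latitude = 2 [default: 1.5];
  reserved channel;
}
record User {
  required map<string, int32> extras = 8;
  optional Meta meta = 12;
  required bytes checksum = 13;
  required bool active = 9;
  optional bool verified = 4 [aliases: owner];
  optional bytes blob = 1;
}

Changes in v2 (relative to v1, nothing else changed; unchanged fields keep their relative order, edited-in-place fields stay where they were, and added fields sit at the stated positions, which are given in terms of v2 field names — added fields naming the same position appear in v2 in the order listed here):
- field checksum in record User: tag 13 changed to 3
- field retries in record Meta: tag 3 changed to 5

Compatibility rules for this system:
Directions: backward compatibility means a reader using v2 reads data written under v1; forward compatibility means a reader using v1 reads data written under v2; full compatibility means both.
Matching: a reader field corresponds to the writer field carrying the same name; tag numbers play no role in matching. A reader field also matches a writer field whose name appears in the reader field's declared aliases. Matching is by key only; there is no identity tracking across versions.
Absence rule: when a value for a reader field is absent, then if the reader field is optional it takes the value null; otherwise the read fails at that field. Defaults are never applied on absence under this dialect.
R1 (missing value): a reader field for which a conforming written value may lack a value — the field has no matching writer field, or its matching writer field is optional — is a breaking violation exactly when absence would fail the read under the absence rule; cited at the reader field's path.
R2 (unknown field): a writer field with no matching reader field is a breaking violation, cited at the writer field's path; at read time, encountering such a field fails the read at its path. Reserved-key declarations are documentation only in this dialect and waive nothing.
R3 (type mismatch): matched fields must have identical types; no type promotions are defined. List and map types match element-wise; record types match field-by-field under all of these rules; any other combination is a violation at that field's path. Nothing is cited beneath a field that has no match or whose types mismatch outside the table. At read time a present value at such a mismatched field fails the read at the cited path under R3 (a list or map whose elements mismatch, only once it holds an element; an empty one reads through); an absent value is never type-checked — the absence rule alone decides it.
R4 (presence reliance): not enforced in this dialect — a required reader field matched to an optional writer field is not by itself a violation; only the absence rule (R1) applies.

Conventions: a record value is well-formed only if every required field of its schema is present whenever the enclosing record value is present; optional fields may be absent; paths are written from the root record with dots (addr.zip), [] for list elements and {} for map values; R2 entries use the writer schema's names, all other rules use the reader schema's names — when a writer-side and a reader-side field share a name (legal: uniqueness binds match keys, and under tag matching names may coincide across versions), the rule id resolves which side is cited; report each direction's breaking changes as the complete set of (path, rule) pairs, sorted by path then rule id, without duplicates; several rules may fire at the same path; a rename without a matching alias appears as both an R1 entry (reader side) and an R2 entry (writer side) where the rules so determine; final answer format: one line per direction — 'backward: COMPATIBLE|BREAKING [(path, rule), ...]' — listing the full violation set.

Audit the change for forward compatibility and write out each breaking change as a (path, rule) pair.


forward: COMPATIBLE []

in User below, arrows point writer -> reader
forward pass over User, reader schema v1, writer schema v2:
  map<string, int32> -> map<string, int32>, writer required: extras aligns to extras
  Meta -> Meta, writer optional: meta aligns to meta
  bytes -> bytes, writer required: checksum aligns to checksum
  bool -> bool, writer required: active aligns to active
  bool -> bool, writer optional: verified aligns to verified
  bytes -> bytes, writer optional: blob aligns to blob
  bool -> bool, writer required: meta.archived aligns to meta.archived
  int64 -> int64, writer required: meta.retries aligns to meta.retries
  float64 -> float64, writer optional: meta.latitude aligns to meta.latitude
  nothing fires on User: forward is COMPATIBLE
diffs on User not affecting the asked answer:
  field checksum in record User: tag 13 changed to 3 -> triggers nothing under User's printed rules — same verdict
  field retries in record Meta: tag 3 changed to 5 -> triggers nothing under User's printed rules — same verdict


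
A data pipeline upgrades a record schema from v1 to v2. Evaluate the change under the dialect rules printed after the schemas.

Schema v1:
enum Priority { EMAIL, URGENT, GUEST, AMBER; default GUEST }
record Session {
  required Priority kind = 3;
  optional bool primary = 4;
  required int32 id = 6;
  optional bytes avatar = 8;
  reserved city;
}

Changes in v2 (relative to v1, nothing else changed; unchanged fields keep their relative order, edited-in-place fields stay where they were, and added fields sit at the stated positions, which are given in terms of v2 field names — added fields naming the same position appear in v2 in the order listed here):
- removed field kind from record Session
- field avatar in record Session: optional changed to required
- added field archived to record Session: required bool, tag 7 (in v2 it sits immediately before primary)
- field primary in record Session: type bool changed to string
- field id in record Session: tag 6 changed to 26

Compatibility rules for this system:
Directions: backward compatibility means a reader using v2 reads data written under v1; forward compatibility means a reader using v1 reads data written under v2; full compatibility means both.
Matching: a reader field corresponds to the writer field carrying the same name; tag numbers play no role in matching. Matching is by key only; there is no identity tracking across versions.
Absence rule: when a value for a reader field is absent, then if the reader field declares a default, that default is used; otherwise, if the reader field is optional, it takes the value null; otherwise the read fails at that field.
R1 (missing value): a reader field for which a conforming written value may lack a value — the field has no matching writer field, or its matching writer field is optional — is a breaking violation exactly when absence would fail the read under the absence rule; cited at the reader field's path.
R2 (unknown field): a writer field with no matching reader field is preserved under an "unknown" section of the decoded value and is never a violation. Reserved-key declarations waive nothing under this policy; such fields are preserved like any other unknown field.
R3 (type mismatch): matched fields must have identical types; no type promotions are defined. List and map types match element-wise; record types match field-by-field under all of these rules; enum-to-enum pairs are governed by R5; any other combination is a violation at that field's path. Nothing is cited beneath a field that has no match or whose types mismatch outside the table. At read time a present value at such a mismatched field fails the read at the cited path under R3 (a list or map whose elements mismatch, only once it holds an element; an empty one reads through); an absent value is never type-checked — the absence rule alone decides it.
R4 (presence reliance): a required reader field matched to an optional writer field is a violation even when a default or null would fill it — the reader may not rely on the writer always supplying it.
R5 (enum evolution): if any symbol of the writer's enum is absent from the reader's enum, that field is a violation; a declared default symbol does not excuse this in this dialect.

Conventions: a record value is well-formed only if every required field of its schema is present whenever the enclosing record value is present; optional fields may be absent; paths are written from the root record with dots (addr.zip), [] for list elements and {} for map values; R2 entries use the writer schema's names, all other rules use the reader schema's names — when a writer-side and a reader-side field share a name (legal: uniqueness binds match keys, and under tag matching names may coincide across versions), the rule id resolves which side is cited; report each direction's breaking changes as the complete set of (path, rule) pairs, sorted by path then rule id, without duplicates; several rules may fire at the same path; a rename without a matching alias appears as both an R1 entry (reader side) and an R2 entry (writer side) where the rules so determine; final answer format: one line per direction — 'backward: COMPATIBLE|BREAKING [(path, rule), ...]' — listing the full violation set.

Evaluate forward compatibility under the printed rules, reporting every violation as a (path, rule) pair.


each type pair in Session: writer, then reader
forward pass over Session, reader schema v1, writer schema v2:
  kind: no writer match
  primary: paired with writer primary (string -> bool; writer optional)
  id: paired with writer id (int32 -> int32; writer required)
  avatar: paired with writer avatar (bytes -> bytes; writer required)
  archived (writer side), unknown to reader
  rule R1 violated at kind
  rule R3 violated at primary
  => 2 violation(s): forward is BREAKING for Session
the other Session changes do not affect what is asked:
  field avatar in record Session: optional changed to required -> affects backward compatibility only, which is not asked
  added field archived to record Session: required bool, tag 7 (in v2 it sits immediately before primary) -> affects backward compatibility only, which is not asked
  field id in record Session: tag 6 changed to 26 -> inert for the asked Session verdict: nothing fires

forward: BREAKING [(kind, R1), (primary, R3)]


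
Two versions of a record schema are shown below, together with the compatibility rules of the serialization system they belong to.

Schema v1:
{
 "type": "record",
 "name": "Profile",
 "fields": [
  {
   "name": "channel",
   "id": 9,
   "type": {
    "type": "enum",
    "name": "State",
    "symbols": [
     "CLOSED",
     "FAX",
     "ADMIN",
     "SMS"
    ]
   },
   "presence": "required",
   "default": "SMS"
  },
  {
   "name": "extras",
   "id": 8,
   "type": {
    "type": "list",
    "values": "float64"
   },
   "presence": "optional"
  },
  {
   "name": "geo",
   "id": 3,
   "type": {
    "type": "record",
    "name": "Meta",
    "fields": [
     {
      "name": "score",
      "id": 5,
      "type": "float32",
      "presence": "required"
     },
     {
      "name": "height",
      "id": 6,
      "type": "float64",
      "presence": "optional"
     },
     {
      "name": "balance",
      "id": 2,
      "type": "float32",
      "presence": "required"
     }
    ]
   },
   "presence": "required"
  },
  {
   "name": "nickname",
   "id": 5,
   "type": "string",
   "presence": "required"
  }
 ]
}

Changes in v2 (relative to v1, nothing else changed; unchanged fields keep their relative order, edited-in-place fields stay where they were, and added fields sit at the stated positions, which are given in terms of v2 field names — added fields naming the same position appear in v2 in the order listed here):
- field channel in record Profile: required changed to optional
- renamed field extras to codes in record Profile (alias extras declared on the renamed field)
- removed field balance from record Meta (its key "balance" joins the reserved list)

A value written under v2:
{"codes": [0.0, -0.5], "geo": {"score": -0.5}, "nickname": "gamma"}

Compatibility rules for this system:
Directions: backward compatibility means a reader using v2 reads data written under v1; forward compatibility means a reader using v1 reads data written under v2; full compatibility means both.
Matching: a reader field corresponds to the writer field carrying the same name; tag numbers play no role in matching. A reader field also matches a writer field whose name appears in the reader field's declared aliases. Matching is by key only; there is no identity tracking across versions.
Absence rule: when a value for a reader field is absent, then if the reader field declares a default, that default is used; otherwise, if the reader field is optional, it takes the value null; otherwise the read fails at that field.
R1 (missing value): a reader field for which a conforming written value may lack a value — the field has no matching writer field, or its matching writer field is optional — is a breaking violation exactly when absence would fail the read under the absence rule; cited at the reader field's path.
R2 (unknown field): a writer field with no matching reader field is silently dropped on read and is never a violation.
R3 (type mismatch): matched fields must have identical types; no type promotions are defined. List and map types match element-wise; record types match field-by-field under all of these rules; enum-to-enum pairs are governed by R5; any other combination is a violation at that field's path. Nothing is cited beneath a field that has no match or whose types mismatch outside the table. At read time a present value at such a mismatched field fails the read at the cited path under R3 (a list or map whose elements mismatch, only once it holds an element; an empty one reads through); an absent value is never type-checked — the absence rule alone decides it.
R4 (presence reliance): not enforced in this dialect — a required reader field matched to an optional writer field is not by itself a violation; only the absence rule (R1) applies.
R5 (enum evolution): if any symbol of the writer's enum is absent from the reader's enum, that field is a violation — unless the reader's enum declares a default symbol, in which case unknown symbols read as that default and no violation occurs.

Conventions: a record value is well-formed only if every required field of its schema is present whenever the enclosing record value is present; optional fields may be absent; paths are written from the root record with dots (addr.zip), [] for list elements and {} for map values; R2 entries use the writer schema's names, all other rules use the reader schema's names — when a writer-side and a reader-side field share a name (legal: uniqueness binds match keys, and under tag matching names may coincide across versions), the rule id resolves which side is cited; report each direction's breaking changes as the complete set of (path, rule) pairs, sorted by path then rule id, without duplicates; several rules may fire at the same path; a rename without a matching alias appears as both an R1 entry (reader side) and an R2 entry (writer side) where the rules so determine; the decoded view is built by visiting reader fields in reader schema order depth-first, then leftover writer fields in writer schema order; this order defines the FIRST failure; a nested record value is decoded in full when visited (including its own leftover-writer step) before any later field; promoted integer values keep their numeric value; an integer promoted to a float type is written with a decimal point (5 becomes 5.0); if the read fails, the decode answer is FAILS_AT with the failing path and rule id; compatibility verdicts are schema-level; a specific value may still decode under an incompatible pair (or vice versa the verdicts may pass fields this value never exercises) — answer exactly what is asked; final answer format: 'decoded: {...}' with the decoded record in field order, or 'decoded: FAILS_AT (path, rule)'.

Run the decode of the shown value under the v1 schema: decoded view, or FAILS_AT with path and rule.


decoded: FAILS_AT (geo.balance, R1)

arrows below run writer -> reader for Profile
migrating the Profile value to v1:
  channel := "SMS" (absent -> default)
  extras := null (absent, optional -> null)
  geo.score := -0.5
  geo.height := null (absent, optional -> null)
  read fails at geo.balance under R1 (no fill)
  => FAILS_AT (geo.balance, R1)
the other Profile changes do not affect what is asked:
  field channel in record Profile: required changed to optional -> fires no rule on Profile under this dialect and leaves the result unchanged
  renamed field extras to codes in record Profile (alias extras declared on the renamed field) -> fires no rule on Profile under this dialect and leaves the result unchanged


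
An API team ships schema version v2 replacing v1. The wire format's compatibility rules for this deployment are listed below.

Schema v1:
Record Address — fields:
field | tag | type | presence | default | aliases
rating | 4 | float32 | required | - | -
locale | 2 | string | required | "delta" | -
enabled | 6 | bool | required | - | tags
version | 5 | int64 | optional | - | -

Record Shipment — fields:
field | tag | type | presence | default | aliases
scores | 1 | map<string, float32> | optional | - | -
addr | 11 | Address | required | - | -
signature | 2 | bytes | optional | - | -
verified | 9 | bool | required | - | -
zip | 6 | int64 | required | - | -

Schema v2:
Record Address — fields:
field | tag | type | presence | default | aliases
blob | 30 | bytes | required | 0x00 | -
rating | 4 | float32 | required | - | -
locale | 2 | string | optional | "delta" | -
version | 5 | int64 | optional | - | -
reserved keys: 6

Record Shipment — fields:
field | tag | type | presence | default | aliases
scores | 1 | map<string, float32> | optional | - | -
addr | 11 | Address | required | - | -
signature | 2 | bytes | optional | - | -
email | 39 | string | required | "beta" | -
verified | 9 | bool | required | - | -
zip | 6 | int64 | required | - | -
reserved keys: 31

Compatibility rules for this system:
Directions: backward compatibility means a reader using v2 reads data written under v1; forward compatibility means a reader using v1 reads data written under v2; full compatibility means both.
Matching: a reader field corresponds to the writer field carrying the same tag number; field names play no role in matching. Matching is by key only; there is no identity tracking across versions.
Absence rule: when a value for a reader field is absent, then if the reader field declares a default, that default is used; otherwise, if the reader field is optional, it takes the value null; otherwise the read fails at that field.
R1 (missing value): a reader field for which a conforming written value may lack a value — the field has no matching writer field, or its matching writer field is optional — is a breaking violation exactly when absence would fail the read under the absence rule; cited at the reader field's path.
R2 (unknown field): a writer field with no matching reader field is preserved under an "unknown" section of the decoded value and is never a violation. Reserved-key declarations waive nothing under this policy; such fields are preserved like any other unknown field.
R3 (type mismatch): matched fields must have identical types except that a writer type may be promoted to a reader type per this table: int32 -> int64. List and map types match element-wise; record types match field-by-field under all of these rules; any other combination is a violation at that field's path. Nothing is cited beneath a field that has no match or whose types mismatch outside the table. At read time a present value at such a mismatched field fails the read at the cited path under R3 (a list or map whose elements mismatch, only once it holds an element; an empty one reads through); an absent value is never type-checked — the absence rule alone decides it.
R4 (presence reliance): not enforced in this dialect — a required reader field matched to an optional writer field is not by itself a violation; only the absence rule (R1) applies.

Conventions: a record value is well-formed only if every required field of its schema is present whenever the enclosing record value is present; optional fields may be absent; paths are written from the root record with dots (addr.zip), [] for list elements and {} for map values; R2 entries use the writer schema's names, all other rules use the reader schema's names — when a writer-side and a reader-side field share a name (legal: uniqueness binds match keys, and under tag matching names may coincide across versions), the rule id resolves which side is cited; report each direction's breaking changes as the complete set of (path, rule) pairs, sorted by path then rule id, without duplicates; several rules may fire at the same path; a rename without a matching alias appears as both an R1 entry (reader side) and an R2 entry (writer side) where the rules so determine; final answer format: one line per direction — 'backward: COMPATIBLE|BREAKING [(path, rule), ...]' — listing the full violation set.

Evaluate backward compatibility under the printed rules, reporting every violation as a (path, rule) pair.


backward: COMPATIBLE []

each type pair in Shipment: writer, then reader
checking backward for Shipment: reader v2 against writer v1:
  scores: map<string, float32> -> map<string, float32>, writer optional; from scores
  addr: Address -> Address, writer required; from addr
  signature: bytes -> bytes, writer optional; from signature
  no writer field matches reader email
  verified: bool -> bool, writer required; from verified
  zip: int64 -> int64, writer required; from zip
  no writer field matches reader addr.blob
  addr.rating: float32 -> float32, writer required; from addr.rating
  addr.locale: string -> string, writer required; from addr.locale
  addr.version: int64 -> int64, writer optional; from addr.version
  leftover writer field: addr.enabled
  => no violations; backward on Shipment: COMPATIBLE
remaining Shipment differences; none change what is asked:
  removed field enabled from record Address (its key 6 joins the reserved list) -> its effect on Shipment is confined to the forward direction, not asked
  added field blob to record Address: required bytes, tag 30, default 0x00 (in v2 it sits immediately before rating) -> fires no rule on Shipment, leaving the asked answer as it is
  added field email to record Shipment: required string, tag 39, default "beta" (in v2 it sits immediately before verified) -> fires no rule on Shipment, leaving the asked answer as it is
  field locale in record Address: required changed to optional -> fires no rule on Shipment, leaving the asked answer as it is


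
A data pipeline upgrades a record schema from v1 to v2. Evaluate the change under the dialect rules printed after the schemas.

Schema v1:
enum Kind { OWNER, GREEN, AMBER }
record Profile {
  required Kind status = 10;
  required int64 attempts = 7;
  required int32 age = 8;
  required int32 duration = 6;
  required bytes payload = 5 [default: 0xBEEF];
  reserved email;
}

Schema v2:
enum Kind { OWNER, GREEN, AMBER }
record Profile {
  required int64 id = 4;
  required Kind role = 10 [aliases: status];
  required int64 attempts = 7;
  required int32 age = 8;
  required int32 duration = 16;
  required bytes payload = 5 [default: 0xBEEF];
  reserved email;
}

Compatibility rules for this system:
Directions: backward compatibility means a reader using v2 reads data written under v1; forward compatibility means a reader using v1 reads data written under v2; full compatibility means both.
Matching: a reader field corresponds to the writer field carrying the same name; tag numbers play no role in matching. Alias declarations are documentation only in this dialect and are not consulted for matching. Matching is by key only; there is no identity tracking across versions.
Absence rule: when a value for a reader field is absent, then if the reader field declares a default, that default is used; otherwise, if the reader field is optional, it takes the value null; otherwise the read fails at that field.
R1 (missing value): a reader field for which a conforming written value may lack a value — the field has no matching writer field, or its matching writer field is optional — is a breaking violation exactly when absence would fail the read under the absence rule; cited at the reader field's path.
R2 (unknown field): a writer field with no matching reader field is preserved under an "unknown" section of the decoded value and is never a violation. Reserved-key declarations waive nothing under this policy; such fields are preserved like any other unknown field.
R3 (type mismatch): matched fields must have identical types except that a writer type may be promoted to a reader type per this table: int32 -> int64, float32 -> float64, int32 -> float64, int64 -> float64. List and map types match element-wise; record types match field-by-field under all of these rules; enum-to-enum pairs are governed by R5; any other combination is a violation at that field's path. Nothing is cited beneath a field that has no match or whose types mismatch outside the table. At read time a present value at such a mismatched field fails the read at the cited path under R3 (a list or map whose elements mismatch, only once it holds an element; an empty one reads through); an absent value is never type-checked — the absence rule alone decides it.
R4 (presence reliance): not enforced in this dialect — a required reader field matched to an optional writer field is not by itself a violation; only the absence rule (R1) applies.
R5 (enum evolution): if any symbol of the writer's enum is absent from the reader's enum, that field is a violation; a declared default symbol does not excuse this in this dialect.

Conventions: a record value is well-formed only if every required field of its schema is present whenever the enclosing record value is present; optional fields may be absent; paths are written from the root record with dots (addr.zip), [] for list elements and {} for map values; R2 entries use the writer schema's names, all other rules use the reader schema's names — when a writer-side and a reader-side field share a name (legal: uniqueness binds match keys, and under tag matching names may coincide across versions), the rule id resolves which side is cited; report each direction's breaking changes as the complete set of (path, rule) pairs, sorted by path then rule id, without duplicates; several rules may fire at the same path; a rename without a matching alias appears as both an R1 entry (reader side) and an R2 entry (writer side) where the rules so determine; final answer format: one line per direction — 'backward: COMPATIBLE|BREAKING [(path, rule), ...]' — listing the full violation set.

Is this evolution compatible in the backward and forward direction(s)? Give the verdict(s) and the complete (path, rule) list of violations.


backward: BREAKING [(id, R1), (role, R1)]; forward: BREAKING [(status, R1)]

the writer's type comes first in each Profile pair
backward analysis of Profile with v2 as reader and v1 as writer:
  id has no writer counterpart
  role has no writer counterpart
  writer required, int64 -> int64: reader attempts maps from writer attempts
  writer required, int32 -> int32: reader age maps from writer age
  writer required, int32 -> int32: reader duration maps from writer duration
  writer required, bytes -> bytes: reader payload maps from writer payload
  leftover writer field: status
  violation R1 at id
  violation R1 at role
  => 2 violation(s): backward is BREAKING for Profile
forward analysis of Profile with v1 as reader and v2 as writer:
  status has no writer counterpart
  writer required, int64 -> int64: reader attempts maps from writer attempts
  writer required, int32 -> int32: reader age maps from writer age
  writer required, int32 -> int32: reader duration maps from writer duration
  writer required, bytes -> bytes: reader payload maps from writer payload
  leftover writer field: id
  leftover writer field: role
  violation R1 at status
  => 1 violation(s): forward is BREAKING for Profile
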